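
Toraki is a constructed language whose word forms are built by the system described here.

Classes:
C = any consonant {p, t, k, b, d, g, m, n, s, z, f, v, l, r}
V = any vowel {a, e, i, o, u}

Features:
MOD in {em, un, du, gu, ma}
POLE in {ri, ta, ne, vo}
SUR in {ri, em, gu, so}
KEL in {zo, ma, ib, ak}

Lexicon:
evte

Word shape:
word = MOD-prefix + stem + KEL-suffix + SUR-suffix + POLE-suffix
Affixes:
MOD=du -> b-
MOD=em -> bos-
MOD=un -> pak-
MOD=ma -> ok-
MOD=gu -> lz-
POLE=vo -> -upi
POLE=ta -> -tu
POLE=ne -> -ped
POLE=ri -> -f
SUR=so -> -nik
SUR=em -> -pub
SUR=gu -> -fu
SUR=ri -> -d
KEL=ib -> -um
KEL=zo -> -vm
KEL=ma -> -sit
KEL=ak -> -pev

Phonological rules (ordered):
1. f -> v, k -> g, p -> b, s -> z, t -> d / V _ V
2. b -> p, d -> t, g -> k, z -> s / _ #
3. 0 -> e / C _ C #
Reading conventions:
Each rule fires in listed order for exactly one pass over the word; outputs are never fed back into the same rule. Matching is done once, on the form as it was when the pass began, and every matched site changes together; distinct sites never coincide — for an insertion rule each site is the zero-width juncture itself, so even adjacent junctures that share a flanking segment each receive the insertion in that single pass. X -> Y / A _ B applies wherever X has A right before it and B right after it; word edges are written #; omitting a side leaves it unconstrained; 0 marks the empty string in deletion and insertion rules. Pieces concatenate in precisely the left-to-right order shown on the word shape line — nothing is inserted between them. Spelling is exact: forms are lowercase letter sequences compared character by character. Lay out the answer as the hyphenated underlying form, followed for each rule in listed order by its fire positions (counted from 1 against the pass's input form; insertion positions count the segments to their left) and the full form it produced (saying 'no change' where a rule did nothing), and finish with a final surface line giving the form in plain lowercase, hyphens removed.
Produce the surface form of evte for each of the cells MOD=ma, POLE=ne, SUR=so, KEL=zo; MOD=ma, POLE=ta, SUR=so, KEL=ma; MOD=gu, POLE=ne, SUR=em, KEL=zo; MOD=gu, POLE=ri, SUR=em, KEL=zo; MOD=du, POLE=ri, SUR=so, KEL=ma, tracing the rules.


cell MOD=ma, POLE=ne, SUR=so, KEL=zo:
underlying: ok-evte-vm-nik-ped
1. f -> v, k -> g, p -> b, s -> z, t -> d / V _ V: fires at position(s) 2: ogevtevmnikped
2. b -> p, d -> t, g -> k, z -> s / _ #: fires at position(s) 14: ogevtevmnikpet
3. 0 -> e / C _ C #: no change
surface: ogevtevmnikpet

cell MOD=ma, POLE=ta, SUR=so, KEL=ma:
underlying: ok-evte-sit-nik-tu
1. f -> v, k -> g, p -> b, s -> z, t -> d / V _ V: fires at position(s) 2, 7: ogevtezitniktu
2. b -> p, d -> t, g -> k, z -> s / _ #: no change
3. 0 -> e / C _ C #: no change
surface: ogevtezitniktu

cell MOD=gu, POLE=ne, SUR=em, KEL=zo:
underlying: lz-evte-vm-pub-ped
1. f -> v, k -> g, p -> b, s -> z, t -> d / V _ V: no change
2. b -> p, d -> t, g -> k, z -> s / _ #: fires at position(s) 14: lzevtevmpubpet
3. 0 -> e / C _ C #: no change
surface: lzevtevmpubpet

cell MOD=gu, POLE=ri, SUR=em, KEL=zo:
underlying: lz-evte-vm-pub-f
1. f -> v, k -> g, p -> b, s -> z, t -> d / V _ V: no change
2. b -> p, d -> t, g -> k, z -> s / _ #: no change
3. 0 -> e / C _ C #: inserts after position(s) 11: lzevtevmpubef
surface: lzevtevmpubef

cell MOD=du, POLE=ri, SUR=so, KEL=ma:
underlying: b-evte-sit-nik-f
1. f -> v, k -> g, p -> b, s -> z, t -> d / V _ V: fires at position(s) 6: bevtezitnikf
2. b -> p, d -> t, g -> k, z -> s / _ #: no change
3. 0 -> e / C _ C #: inserts after position(s) 11: bevtezitnikef
surface: bevtezitnikef


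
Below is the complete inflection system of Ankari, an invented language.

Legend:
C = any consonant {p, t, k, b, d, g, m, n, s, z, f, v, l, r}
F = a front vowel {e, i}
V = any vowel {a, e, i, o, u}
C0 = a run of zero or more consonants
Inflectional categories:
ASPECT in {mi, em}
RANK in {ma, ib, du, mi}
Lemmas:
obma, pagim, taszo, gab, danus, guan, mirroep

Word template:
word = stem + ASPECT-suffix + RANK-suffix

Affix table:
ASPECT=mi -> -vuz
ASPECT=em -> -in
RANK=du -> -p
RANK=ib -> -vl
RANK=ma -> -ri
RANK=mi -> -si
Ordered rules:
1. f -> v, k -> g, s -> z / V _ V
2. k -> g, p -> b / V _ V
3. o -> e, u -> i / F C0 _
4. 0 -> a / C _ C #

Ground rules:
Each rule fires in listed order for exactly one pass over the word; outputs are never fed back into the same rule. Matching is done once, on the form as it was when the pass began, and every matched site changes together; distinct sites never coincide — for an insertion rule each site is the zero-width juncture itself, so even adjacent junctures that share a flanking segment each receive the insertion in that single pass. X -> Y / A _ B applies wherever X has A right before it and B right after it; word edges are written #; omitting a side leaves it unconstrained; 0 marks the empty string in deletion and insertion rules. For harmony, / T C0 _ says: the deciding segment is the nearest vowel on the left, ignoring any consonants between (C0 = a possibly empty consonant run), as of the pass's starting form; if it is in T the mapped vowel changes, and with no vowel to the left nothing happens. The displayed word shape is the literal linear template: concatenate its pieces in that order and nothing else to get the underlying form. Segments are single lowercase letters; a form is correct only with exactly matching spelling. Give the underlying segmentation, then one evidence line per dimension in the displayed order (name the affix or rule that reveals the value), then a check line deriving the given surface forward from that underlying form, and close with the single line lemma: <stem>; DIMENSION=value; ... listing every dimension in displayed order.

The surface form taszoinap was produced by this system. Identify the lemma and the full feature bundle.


underlying: taszo-in-p
ASPECT=em - signalled by the affix -in
RANK=du - signalled by the affix -p
check: taszoinp -> taszoinp -> taszoinp -> taszoinp -> taszoinap
lemma: taszo; ASPECT=em; RANK=du


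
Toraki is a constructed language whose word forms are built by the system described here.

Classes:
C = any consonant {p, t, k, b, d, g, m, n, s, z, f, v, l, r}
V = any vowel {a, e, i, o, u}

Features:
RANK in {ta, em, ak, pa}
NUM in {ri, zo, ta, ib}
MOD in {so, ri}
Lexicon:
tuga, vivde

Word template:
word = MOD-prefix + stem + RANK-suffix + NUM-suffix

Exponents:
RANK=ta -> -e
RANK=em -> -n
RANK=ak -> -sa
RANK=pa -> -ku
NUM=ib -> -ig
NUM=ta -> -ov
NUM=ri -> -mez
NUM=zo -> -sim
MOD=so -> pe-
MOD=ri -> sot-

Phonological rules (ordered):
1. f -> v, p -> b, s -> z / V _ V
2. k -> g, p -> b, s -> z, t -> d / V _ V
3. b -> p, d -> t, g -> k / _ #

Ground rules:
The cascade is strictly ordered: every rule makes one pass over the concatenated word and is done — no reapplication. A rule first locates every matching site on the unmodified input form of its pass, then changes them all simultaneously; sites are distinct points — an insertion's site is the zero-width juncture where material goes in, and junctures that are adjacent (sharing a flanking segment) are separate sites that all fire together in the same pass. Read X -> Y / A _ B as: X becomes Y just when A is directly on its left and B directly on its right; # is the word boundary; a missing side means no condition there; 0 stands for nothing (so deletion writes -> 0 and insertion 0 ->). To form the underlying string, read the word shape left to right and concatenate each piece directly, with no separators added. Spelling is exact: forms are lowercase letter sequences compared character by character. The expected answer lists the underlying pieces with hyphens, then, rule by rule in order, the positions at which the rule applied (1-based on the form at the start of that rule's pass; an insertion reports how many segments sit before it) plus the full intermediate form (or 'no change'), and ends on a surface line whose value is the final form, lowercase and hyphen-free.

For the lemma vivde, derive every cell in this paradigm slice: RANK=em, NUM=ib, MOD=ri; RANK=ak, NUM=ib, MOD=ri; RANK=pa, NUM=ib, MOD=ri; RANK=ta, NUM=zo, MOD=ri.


cell RANK=em, NUM=ib, MOD=ri:
underlying: sot-vivde-n-ig
1. f -> v, p -> b, s -> z / V _ V: no change
2. k -> g, p -> b, s -> z, t -> d / V _ V: no change
3. b -> p, d -> t, g -> k / _ #: fires at position(s) 11: sotvivdenik
surface: sotvivdenik

cell RANK=ak, NUM=ib, MOD=ri:
underlying: sot-vivde-sa-ig
1. f -> v, p -> b, s -> z / V _ V: fires at position(s) 9: sotvivdezaig
2. k -> g, p -> b, s -> z, t -> d / V _ V: no change
3. b -> p, d -> t, g -> k / _ #: fires at position(s) 12: sotvivdezaik
surface: sotvivdezaik

cell RANK=pa, NUM=ib, MOD=ri:
underlying: sot-vivde-ku-ig
1. f -> v, p -> b, s -> z / V _ V: no change
2. k -> g, p -> b, s -> z, t -> d / V _ V: fires at position(s) 9: sotvivdeguig
3. b -> p, d -> t, g -> k / _ #: fires at position(s) 12: sotvivdeguik
surface: sotvivdeguik

cell RANK=ta, NUM=zo, MOD=ri:
underlying: sot-vivde-e-sim
1. f -> v, p -> b, s -> z / V _ V: fires at position(s) 10: sotvivdeezim
2. k -> g, p -> b, s -> z, t -> d / V _ V: no change
3. b -> p, d -> t, g -> k / _ #: no change
surface: sotvivdeezim


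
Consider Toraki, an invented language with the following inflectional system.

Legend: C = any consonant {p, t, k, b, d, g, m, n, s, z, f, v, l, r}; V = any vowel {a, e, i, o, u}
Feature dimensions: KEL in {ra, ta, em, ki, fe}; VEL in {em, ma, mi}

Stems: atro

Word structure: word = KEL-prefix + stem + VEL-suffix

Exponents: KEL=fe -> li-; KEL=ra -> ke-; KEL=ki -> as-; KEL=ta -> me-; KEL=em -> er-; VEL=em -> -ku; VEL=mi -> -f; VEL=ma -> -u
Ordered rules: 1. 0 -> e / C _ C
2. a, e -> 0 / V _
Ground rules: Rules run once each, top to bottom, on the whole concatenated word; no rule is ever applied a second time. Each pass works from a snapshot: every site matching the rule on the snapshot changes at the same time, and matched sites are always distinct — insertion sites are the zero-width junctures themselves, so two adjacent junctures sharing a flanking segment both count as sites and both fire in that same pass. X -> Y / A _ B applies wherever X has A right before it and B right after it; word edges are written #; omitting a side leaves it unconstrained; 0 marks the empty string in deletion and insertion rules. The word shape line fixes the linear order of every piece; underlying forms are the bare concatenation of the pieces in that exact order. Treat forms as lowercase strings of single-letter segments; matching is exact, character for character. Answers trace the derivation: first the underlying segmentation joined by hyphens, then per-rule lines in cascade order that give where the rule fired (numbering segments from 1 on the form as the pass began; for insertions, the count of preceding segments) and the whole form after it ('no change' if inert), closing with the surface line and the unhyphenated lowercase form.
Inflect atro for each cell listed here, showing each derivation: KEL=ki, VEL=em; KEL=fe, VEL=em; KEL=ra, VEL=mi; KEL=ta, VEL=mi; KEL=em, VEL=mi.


cell KEL=ki, VEL=em:
underlying: as-atro-ku
1. 0 -> e / C _ C: inserts after position(s) 4: asateroku
2. a, e -> 0 / V _: no change
surface: asateroku

cell KEL=fe, VEL=em:
underlying: li-atro-ku
1. 0 -> e / C _ C: inserts after position(s) 4: liateroku
2. a, e -> 0 / V _: fires at position(s) 3: literoku
surface: literoku

cell KEL=ra, VEL=mi:
underlying: ke-atro-f
1. 0 -> e / C _ C: inserts after position(s) 4: keaterof
2. a, e -> 0 / V _: fires at position(s) 3: keterof
surface: keterof

cell KEL=ta, VEL=mi:
underlying: me-atro-f
1. 0 -> e / C _ C: inserts after position(s) 4: meaterof
2. a, e -> 0 / V _: fires at position(s) 3: meterof
surface: meterof

cell KEL=em, VEL=mi:
underlying: er-atro-f
1. 0 -> e / C _ C: inserts after position(s) 4: eraterof
2. a, e -> 0 / V _: no change
surface: eraterof


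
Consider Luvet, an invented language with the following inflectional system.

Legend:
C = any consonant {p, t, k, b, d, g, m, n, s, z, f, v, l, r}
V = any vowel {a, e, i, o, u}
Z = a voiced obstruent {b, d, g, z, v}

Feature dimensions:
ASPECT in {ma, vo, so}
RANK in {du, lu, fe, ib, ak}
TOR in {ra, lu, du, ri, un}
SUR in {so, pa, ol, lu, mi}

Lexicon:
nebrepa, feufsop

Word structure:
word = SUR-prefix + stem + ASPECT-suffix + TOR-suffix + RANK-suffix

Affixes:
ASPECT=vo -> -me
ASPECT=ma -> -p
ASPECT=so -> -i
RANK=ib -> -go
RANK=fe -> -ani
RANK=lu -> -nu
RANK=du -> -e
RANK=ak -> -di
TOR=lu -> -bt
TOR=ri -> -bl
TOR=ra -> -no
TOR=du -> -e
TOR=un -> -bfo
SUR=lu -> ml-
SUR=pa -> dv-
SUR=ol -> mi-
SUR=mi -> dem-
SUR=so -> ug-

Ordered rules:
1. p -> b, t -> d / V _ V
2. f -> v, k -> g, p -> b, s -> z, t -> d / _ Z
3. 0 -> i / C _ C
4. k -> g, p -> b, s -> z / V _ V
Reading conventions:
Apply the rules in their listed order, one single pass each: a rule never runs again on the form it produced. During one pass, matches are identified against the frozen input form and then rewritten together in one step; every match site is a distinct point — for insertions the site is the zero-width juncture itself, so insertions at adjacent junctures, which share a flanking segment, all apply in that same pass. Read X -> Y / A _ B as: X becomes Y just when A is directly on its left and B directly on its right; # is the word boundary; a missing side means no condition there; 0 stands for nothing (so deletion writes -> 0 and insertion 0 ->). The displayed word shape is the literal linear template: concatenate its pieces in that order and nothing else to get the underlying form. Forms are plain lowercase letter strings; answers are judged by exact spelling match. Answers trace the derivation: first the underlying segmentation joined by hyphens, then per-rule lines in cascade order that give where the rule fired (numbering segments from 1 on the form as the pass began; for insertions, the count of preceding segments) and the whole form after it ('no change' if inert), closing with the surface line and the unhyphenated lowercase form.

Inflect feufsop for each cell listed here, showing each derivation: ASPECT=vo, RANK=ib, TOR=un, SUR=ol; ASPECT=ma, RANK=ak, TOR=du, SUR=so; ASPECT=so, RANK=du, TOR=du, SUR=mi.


cell ASPECT=vo, RANK=ib, TOR=un, SUR=ol:
underlying: mi-feufsop-me-bfo-go
1. p -> b, t -> d / V _ V: no change
2. f -> v, k -> g, p -> b, s -> z, t -> d / _ Z: no change
3. 0 -> i / C _ C: inserts after position(s) 6, 9, 12: mifeufisopimebifogo
4. k -> g, p -> b, s -> z / V _ V: fires at position(s) 8, 10: mifeufizobimebifogo
surface: mifeufizobimebifogo

cell ASPECT=ma, RANK=ak, TOR=du, SUR=so:
underlying: ug-feufsop-p-e-di
1. p -> b, t -> d / V _ V: no change
2. f -> v, k -> g, p -> b, s -> z, t -> d / _ Z: no change
3. 0 -> i / C _ C: inserts after position(s) 2, 6, 9: ugifeufisopipedi
4. k -> g, p -> b, s -> z / V _ V: fires at position(s) 9, 11, 13: ugifeufizobibedi
surface: ugifeufizobibedi

cell ASPECT=so, RANK=du, TOR=du, SUR=mi:
underlying: dem-feufsop-i-e-e
1. p -> b, t -> d / V _ V: fires at position(s) 10: demfeufsobiee
2. f -> v, k -> g, p -> b, s -> z, t -> d / _ Z: no change
3. 0 -> i / C _ C: inserts after position(s) 3, 7: demifeufisobiee
4. k -> g, p -> b, s -> z / V _ V: fires at position(s) 10: demifeufizobiee
surface: demifeufizobiee


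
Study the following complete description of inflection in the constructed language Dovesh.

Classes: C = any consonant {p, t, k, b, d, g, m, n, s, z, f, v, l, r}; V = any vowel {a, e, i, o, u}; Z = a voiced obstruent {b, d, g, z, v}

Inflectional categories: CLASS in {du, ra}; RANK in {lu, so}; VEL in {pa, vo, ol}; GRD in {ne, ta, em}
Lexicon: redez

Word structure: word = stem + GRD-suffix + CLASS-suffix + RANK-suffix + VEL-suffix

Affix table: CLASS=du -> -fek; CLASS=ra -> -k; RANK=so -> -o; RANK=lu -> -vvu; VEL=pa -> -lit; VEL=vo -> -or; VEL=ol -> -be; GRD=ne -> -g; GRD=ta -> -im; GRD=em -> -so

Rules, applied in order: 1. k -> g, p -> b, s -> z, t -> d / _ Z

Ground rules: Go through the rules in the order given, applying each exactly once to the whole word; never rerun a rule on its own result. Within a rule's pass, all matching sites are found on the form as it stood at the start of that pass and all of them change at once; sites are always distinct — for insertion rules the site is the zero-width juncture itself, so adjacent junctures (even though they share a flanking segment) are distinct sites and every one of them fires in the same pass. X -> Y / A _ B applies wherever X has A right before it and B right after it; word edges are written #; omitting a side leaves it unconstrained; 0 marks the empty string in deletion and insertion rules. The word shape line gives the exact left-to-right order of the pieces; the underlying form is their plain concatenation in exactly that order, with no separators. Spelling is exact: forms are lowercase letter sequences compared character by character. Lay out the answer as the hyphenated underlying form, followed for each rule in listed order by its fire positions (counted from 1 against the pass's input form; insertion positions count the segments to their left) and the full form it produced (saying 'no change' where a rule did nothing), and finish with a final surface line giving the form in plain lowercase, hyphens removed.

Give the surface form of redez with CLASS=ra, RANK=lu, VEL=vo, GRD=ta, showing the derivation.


underlying: redez-im-k-vvu-or
1. k -> g, p -> b, s -> z, t -> d / _ Z: fires at position(s) 8: redezimgvvuor
surface: redezimgvvuor


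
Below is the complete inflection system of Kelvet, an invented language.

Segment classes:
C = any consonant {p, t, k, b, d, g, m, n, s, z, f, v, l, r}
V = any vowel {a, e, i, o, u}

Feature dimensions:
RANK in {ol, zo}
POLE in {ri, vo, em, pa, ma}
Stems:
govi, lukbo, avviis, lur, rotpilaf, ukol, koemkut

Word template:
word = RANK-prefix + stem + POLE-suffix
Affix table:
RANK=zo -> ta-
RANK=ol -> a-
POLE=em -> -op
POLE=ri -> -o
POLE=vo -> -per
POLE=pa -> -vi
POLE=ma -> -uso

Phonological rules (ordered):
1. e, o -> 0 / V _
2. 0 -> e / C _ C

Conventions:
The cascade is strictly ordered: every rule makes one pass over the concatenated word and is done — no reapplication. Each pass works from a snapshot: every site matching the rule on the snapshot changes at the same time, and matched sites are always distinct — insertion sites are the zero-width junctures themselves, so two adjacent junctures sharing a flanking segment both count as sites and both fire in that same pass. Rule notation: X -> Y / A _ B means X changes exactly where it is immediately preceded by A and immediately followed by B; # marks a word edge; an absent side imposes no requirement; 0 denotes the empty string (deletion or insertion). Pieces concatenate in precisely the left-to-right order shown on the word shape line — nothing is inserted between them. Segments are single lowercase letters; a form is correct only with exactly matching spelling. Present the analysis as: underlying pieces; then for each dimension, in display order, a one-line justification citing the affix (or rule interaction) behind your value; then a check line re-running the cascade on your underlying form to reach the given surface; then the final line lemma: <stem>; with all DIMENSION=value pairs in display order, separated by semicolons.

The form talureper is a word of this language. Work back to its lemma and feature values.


underlying: ta-lur-per
RANK=zo - signalled by the affix ta-
POLE=vo - signalled by the affix -per
check: talurper -> talurper -> talureper
lemma: lur; RANK=zo; POLE=vo


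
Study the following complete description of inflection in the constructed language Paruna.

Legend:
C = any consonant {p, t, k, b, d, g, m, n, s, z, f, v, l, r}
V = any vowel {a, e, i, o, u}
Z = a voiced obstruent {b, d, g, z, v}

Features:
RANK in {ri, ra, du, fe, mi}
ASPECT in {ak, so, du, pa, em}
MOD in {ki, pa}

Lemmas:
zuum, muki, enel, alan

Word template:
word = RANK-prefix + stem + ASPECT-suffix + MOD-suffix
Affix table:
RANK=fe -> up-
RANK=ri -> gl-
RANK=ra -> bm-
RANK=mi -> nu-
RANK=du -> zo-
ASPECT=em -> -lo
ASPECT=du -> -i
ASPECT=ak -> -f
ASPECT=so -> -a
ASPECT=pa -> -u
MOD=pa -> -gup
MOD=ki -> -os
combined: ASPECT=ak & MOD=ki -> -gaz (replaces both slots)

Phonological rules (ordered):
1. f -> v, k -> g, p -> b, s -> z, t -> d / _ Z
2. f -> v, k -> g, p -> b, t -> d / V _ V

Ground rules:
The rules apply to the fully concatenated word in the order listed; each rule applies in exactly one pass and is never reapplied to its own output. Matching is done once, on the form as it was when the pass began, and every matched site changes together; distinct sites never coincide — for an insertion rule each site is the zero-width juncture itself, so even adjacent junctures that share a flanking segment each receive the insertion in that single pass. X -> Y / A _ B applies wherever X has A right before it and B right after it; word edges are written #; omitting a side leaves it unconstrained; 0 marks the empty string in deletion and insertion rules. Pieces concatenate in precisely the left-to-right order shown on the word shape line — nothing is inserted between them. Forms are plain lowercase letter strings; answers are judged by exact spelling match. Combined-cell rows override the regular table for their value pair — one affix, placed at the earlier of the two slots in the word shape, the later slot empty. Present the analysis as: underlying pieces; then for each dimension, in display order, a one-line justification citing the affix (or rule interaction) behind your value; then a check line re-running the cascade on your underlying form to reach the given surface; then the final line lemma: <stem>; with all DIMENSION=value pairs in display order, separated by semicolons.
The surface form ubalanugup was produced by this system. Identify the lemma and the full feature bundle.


underlying: up-alan-u-gup
RANK=fe - signalled by the affix up-
ASPECT=pa - signalled by the affix -u
MOD=pa - signalled by the affix -gup
check: upalanugup -> upalanugup -> ubalanugup
lemma: alan; RANK=fe; ASPECT=pa; MOD=pa


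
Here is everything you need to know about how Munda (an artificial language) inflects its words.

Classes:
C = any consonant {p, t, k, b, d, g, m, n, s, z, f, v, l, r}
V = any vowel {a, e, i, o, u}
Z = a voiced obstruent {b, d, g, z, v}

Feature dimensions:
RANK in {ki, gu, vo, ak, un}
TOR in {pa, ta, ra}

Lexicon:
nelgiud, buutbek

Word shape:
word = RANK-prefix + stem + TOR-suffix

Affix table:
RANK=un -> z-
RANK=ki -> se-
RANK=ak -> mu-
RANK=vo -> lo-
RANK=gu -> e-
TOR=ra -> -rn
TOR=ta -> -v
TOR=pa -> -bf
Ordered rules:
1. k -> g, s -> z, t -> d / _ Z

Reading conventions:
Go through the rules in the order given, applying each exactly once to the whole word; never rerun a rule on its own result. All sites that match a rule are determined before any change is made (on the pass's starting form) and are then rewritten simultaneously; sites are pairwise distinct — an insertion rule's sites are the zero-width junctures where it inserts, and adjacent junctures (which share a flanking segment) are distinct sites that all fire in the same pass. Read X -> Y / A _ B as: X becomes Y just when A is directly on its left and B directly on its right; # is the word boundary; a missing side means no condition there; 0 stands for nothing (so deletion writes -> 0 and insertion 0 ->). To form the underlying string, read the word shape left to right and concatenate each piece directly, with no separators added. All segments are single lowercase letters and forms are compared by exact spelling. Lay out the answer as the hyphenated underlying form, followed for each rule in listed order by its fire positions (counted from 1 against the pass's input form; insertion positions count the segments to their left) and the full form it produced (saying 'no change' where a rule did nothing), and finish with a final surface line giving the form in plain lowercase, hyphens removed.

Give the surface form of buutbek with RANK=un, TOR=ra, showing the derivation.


underlying: z-buutbek-rn
1. k -> g, s -> z, t -> d / _ Z: fires at position(s) 5: zbuudbekrn
surface: zbuudbekrn


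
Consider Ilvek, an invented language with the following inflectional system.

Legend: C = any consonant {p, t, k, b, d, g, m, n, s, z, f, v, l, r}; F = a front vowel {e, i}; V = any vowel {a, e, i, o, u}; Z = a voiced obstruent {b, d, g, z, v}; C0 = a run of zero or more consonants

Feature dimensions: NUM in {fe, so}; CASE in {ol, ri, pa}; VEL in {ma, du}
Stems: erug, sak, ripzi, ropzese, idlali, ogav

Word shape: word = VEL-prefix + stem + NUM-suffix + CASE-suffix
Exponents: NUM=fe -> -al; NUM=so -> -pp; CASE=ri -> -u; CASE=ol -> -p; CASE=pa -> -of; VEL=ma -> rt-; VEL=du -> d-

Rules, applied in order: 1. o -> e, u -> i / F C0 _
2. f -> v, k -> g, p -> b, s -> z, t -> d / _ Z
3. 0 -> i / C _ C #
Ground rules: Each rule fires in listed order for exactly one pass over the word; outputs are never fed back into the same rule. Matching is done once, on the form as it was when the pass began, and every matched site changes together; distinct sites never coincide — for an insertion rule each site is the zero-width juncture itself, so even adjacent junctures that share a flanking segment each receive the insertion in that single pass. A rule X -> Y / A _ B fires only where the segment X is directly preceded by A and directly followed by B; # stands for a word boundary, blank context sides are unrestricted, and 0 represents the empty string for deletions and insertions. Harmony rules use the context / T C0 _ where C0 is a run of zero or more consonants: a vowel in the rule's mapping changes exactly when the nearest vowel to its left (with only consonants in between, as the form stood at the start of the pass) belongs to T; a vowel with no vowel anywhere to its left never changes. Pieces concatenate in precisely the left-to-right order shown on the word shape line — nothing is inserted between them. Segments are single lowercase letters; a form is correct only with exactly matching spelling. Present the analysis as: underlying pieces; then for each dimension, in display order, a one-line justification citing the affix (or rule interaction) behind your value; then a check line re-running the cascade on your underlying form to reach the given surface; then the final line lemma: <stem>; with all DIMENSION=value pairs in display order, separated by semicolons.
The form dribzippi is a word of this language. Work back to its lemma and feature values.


underlying: d-ripzi-pp-u
NUM=so - signalled by the affix -pp
CASE=ri - signalled by the affix -u
VEL=du - signalled by the affix d-
check: dripzippu -> dripzippi -> dribzippi -> dribzippi
lemma: ripzi; NUM=so; CASE=ri; VEL=du


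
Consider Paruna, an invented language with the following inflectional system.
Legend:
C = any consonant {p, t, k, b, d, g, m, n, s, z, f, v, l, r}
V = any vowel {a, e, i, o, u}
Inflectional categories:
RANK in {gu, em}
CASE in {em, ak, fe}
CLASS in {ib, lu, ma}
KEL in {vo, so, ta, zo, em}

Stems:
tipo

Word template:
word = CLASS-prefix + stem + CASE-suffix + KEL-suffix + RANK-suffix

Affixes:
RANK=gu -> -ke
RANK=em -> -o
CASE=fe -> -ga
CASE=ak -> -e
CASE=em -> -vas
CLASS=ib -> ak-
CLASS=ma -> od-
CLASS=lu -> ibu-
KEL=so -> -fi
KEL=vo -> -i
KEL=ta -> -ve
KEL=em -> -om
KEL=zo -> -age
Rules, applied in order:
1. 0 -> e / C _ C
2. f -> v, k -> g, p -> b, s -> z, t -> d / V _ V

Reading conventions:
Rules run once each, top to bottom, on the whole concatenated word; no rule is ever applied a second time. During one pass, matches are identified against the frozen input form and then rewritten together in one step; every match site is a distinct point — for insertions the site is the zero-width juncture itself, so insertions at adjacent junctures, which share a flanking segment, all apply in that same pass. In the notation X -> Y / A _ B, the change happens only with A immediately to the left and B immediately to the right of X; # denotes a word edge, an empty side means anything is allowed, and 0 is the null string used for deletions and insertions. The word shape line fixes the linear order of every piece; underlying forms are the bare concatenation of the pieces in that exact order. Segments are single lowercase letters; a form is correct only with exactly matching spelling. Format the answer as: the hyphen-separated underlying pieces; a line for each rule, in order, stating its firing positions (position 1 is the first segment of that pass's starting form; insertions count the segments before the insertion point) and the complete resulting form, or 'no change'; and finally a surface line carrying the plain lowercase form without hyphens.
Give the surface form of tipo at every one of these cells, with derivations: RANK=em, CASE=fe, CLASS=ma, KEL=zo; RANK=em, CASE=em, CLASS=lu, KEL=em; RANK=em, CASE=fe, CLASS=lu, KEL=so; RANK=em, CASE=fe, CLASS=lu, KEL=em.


cell RANK=em, CASE=fe, CLASS=ma, KEL=zo:
underlying: od-tipo-ga-age-o
1. 0 -> e / C _ C: inserts after position(s) 2: odetipogaageo
2. f -> v, k -> g, p -> b, s -> z, t -> d / V _ V: fires at position(s) 4, 6: odedibogaageo
surface: odedibogaageo

cell RANK=em, CASE=em, CLASS=lu, KEL=em:
underlying: ibu-tipo-vas-om-o
1. 0 -> e / C _ C: no change
2. f -> v, k -> g, p -> b, s -> z, t -> d / V _ V: fires at position(s) 4, 6, 10: ibudibovazomo
surface: ibudibovazomo

cell RANK=em, CASE=fe, CLASS=lu, KEL=so:
underlying: ibu-tipo-ga-fi-o
1. 0 -> e / C _ C: no change
2. f -> v, k -> g, p -> b, s -> z, t -> d / V _ V: fires at position(s) 4, 6, 10: ibudibogavio
surface: ibudibogavio

cell RANK=em, CASE=fe, CLASS=lu, KEL=em:
underlying: ibu-tipo-ga-om-o
1. 0 -> e / C _ C: no change
2. f -> v, k -> g, p -> b, s -> z, t -> d / V _ V: fires at position(s) 4, 6: ibudibogaomo
surface: ibudibogaomo


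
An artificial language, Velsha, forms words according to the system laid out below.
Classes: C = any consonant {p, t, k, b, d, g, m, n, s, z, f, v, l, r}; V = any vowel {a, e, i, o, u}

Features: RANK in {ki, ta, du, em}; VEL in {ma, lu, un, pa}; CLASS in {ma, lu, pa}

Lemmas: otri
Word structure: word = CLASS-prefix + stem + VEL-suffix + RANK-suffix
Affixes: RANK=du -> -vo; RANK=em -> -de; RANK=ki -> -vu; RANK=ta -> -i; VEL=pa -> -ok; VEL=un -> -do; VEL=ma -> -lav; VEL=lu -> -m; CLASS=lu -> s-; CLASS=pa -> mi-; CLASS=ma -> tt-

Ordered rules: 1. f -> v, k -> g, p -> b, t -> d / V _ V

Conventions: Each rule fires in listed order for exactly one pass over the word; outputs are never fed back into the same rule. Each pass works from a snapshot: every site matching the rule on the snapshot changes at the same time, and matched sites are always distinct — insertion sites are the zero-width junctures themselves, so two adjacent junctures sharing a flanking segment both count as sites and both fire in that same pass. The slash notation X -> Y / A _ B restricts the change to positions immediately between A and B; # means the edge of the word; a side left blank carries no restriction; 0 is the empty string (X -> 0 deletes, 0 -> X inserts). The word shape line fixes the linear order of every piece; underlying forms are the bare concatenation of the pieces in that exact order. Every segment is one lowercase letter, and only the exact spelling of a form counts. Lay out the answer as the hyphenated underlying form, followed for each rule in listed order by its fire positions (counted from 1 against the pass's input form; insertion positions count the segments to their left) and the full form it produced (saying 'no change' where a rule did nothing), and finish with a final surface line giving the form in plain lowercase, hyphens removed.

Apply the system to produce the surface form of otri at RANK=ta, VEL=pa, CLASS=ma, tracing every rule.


underlying: tt-otri-ok-i
1. f -> v, k -> g, p -> b, t -> d / V _ V: fires at position(s) 8: ttotriogi
surface: ttotriogi


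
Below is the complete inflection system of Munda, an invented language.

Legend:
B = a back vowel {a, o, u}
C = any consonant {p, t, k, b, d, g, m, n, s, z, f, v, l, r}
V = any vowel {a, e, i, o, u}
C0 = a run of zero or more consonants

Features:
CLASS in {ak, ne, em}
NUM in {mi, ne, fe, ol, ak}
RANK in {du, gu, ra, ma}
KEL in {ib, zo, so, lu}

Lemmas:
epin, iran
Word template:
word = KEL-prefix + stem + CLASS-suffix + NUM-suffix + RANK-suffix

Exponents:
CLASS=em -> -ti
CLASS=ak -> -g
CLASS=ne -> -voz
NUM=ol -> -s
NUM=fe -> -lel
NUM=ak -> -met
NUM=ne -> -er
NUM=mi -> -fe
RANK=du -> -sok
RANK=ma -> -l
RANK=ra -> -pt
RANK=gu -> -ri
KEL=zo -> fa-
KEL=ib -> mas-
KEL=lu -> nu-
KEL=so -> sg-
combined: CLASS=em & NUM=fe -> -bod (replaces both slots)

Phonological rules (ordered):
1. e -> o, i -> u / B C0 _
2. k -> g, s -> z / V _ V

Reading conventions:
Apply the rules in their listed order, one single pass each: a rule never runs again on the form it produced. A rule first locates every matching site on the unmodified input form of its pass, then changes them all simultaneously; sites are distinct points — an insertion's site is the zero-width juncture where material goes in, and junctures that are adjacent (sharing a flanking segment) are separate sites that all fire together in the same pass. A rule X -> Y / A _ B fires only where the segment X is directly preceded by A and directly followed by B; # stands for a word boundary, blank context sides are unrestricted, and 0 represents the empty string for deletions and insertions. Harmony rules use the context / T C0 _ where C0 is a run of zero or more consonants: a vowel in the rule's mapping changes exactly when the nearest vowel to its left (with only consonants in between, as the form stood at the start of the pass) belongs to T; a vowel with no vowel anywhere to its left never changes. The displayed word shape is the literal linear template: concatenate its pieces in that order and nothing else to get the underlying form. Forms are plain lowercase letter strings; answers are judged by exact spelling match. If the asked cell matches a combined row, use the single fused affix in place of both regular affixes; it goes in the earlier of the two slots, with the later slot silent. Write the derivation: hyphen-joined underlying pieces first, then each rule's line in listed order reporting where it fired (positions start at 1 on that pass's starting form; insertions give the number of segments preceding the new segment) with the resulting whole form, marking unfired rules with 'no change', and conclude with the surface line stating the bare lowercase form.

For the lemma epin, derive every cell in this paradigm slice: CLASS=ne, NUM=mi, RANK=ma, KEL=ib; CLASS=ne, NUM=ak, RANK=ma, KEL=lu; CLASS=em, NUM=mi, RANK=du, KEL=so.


cell CLASS=ne, NUM=mi, RANK=ma, KEL=ib:
underlying: mas-epin-voz-fe-l
1. e -> o, i -> u / B C0 _: fires at position(s) 4, 12: masopinvozfol
2. k -> g, s -> z / V _ V: fires at position(s) 3: mazopinvozfol
surface: mazopinvozfol

cell CLASS=ne, NUM=ak, RANK=ma, KEL=lu:
underlying: nu-epin-voz-met-l
1. e -> o, i -> u / B C0 _: fires at position(s) 3, 11: nuopinvozmotl
2. k -> g, s -> z / V _ V: no change
surface: nuopinvozmotl

cell CLASS=em, NUM=mi, RANK=du, KEL=so:
underlying: sg-epin-ti-fe-sok
1. e -> o, i -> u / B C0 _: no change
2. k -> g, s -> z / V _ V: fires at position(s) 11: sgepintifezok
surface: sgepintifezok


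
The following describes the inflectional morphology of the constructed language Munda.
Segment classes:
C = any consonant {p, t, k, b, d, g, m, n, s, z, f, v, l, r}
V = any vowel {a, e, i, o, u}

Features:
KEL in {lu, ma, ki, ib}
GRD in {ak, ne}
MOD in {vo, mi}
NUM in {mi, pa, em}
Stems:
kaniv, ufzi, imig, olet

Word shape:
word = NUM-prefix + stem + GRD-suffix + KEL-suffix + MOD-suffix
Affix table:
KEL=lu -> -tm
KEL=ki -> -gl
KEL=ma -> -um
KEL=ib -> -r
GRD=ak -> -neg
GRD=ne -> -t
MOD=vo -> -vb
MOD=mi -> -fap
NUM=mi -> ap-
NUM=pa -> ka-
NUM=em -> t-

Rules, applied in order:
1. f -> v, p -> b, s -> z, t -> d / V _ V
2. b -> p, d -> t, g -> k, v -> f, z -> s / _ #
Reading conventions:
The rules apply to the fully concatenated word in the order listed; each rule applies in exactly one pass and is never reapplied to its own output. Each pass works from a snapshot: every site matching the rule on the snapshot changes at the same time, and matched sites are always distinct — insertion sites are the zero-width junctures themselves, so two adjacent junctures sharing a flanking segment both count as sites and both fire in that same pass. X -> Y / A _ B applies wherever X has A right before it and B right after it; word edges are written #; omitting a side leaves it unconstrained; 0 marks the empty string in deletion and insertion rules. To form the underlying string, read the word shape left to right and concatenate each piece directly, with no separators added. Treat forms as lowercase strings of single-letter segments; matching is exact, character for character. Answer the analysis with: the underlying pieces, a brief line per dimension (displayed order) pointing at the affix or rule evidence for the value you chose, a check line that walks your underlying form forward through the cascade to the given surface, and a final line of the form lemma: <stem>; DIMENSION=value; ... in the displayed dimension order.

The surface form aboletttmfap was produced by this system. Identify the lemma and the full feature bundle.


underlying: ap-olet-t-tm-fap
KEL=lu - signalled by the affix -tm
GRD=ne - signalled by the affix -t
MOD=mi - signalled by the affix -fap
NUM=mi - signalled by the affix ap-
check: apoletttmfap -> aboletttmfap -> aboletttmfap
lemma: olet; KEL=lu; GRD=ne; MOD=mi; NUM=mi


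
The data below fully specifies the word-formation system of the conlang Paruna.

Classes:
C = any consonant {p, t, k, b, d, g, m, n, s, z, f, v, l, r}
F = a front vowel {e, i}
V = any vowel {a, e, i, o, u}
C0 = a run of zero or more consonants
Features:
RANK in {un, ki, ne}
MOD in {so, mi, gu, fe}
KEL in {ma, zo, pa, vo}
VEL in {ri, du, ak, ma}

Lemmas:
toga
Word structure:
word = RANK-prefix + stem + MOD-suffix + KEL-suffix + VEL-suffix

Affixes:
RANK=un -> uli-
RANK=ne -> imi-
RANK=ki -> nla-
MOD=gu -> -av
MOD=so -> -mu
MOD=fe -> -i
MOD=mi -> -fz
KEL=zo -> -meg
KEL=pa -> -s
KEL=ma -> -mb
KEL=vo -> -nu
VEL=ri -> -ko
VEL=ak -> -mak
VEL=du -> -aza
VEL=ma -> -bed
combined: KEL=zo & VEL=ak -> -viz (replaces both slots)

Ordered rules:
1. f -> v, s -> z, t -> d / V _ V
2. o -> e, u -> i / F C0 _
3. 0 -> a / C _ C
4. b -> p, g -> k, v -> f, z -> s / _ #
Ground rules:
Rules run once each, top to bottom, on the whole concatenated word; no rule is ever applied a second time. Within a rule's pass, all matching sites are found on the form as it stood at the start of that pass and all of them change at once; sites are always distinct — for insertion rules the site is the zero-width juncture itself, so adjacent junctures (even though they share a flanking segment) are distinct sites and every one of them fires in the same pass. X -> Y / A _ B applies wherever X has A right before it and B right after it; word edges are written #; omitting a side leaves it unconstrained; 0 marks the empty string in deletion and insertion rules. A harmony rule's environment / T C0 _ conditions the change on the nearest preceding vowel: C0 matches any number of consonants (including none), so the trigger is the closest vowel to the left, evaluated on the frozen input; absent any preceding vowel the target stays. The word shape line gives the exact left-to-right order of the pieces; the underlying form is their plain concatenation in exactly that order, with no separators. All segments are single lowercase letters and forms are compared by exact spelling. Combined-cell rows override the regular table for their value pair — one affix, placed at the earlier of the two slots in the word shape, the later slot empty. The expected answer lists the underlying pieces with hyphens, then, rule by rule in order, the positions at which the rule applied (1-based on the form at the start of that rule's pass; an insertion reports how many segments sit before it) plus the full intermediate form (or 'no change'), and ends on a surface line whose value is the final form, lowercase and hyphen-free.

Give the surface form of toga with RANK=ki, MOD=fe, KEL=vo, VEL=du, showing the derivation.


underlying: nla-toga-i-nu-aza
1. f -> v, s -> z, t -> d / V _ V: fires at position(s) 4: nladogainuaza
2. o -> e, u -> i / F C0 _: fires at position(s) 10: nladogainiaza
3. 0 -> a / C _ C: inserts after position(s) 1: naladogainiaza
4. b -> p, g -> k, v -> f, z -> s / _ #: no change
surface: naladogainiaza
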